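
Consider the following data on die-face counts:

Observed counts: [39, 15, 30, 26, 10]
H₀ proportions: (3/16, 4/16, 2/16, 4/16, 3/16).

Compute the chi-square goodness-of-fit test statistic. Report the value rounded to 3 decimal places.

test statistic = 42.078

n = 120; E_i = n·p_i = [22.50, 30.00, 15.00, 30.00, 22.50]
χ² = (39−22.50)²/22.50 + (15−30.00)²/30.00 + (30−15.00)²/15.00 + (26−30.00)²/30.00 + (10−22.50)²/22.50 = 42.0778
df = 4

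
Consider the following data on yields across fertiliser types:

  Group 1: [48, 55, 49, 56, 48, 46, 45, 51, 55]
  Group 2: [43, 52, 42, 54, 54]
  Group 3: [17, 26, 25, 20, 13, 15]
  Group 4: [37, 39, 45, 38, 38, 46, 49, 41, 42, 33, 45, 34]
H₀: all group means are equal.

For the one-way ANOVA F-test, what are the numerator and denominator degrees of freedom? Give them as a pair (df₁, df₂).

degrees of freedom = [3, 28]

k = 4 groups, N = 32 total
df = (k−1, N−k) = (4−1, 32−4) = (3, 28)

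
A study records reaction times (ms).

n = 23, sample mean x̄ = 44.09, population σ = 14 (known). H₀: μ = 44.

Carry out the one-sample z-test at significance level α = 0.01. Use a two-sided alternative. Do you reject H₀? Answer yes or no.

reject H₀: no

SE = σ/√n = 14/√23 = 2.9192
z = (x̄−μ₀)/SE = (44.09−44)/2.9192 = 0.0308
p-value (two-sided) = 0.97540
At α=0.01: p ≥ α → fail to reject H₀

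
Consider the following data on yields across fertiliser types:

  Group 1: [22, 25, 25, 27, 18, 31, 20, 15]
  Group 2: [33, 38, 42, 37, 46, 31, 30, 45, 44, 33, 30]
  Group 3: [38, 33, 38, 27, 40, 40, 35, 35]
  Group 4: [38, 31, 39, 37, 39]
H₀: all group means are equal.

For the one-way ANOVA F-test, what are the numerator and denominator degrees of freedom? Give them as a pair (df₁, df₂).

k = 4 groups, N = 32 total
df = (k−1, N−k) = (4−1, 32−4) = (3, 28)

degrees of freedom = [3, 28]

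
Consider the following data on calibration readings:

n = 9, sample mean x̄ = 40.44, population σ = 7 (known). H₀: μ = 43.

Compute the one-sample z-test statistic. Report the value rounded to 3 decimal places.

SE = σ/√n = 7/√9 = 2.3333
z = (x̄−μ₀)/SE = (40.44−43)/2.3333 = -1.0971

test statistic = -1.097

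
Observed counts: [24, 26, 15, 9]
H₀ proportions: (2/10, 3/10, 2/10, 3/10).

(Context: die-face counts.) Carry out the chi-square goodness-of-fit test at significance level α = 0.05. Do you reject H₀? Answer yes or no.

n = 74; E_i = n·p_i = [14.80, 22.20, 14.80, 22.20]
χ² = (24−14.80)²/14.80 + (26−22.20)²/22.20 + (15−14.80)²/14.80 + (9−22.20)²/22.20 = 14.2207
df = 3
p-value (upper-tail) = 0.00262
At α=0.05: p < α → reject H₀

reject H₀: yes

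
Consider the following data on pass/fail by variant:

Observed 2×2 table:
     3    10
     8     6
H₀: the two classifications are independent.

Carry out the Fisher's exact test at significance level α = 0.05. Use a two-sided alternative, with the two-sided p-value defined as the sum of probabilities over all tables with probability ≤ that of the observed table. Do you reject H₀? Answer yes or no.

reject H₀: no

Margins: r₁=13, r₂=14, c₁=11, c₂=16, n=27
p_obs = C(13,3)·C(14,8)/C(27,11); sum pmf over tables with pmf ≤ p_obs
p-value (two-sided) = 0.12011
At α=0.05: p ≥ α → fail to reject H₀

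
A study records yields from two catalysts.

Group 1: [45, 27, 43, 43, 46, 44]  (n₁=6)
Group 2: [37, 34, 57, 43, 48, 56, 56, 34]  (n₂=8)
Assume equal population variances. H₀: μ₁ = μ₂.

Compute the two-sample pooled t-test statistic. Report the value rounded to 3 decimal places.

x̄₁=41.333, s₁=7.118, n₁=6
x̄₂=45.625, s₂=10.013, n₂=8
s_p² = [5·7.118² + 7·10.013²]/12 = 79.6007
SE = √(s_p²·(1/6+1/8)) = 4.8184
t = (41.333−45.625)/4.8184 = -0.8907
df = 12

test statistic = -0.891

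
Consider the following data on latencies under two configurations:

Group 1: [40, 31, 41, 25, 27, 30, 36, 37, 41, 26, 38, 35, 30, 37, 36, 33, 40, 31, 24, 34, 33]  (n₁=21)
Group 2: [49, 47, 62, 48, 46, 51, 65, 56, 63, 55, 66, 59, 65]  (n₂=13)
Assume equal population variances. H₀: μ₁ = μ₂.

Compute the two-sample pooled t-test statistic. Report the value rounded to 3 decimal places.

x̄₁=33.571, s₁=5.269, n₁=21
x̄₂=56.308, s₂=7.499, n₂=13
s_p² = [20·5.269² + 12·7.499²]/32 = 38.4348
SE = √(s_p²·(1/21+1/13)) = 2.1879
t = (33.571−56.308)/2.1879 = -10.3920
df = 32

test statistic = -10.392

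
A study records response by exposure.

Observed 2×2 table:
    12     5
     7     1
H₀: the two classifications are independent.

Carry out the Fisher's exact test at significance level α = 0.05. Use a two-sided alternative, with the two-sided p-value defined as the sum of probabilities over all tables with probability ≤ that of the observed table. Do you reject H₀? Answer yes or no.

Margins: r₁=17, r₂=8, c₁=19, c₂=6, n=25
p_obs = C(17,12)·C(8,7)/C(25,19); sum pmf over tables with pmf ≤ p_obs
p-value (two-sided) = 0.62372
At α=0.05: p ≥ α → fail to reject H₀

reject H₀: no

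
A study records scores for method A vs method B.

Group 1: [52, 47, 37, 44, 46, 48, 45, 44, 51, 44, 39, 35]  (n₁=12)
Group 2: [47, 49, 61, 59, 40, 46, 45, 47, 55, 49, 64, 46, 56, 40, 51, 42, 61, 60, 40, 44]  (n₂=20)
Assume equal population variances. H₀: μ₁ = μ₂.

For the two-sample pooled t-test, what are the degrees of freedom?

degrees of freedom = 30

df = n₁ + n₂ − 2 = 12 + 20 − 2 = 30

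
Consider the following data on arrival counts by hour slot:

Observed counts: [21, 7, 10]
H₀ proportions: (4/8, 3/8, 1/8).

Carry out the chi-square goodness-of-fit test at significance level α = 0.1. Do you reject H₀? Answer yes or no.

n = 38; E_i = n·p_i = [19.00, 14.25, 4.75]
χ² = (21−19.00)²/19.00 + (7−14.25)²/14.25 + (10−4.75)²/4.75 = 9.7018
df = 2
p-value (upper-tail) = 0.00782
At α=0.1: p < α → reject H₀

reject H₀: yes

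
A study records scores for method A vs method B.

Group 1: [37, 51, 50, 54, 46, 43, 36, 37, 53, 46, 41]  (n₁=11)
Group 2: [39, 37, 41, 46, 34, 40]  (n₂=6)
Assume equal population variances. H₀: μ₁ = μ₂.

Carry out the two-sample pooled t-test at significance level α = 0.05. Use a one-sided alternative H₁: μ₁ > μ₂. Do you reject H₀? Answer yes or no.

x̄₁=44.909, s₁=6.610, n₁=11
x̄₂=39.500, s₂=4.037, n₂=6
s_p² = [10·6.610² + 5·4.037²]/15 = 34.5606
SE = √(s_p²·(1/11+1/6)) = 2.9836
t = (44.909−39.500)/2.9836 = 1.8129
df = 15
p-value (one-sided, H₁ greater) = 0.04495
At α=0.05: p < α → reject H₀

reject H₀: yes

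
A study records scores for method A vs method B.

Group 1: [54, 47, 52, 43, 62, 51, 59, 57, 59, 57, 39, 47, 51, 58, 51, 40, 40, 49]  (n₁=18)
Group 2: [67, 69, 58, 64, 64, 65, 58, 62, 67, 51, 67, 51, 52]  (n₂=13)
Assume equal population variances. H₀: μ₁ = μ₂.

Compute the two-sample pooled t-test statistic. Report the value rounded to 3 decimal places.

x̄₁=50.889, s₁=7.136, n₁=18
x̄₂=61.154, s₂=6.492, n₂=13
s_p² = [17·7.136² + 12·6.492²]/29 = 47.2921
SE = √(s_p²·(1/18+1/13)) = 2.5030
t = (50.889−61.154)/2.5030 = -4.1010
df = 29

test statistic = -4.101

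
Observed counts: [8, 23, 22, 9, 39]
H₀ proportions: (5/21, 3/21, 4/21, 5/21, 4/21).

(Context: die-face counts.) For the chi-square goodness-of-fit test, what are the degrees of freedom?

degrees of freedom = 4

df = k − 1 = 5 − 1 = 4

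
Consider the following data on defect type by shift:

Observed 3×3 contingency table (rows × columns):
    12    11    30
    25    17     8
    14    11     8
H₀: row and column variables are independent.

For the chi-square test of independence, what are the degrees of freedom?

df = (r−1)(c−1) = (3−1)·(3−1) = 4

degrees of freedom = 4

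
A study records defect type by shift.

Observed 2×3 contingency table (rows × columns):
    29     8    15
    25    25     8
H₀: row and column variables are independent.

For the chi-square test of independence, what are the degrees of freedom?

degrees of freedom = 2

df = (r−1)(c−1) = (2−1)·(3−1) = 2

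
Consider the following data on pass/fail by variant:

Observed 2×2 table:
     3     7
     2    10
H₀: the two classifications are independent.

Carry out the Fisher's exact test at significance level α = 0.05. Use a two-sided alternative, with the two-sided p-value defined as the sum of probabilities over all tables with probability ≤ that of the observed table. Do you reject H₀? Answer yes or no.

reject H₀: no

Margins: r₁=10, r₂=12, c₁=5, c₂=17, n=22
p_obs = C(10,3)·C(12,2)/C(22,5); sum pmf over tables with pmf ≤ p_obs
p-value (two-sided) = 0.62406
At α=0.05: p ≥ α → fail to reject H₀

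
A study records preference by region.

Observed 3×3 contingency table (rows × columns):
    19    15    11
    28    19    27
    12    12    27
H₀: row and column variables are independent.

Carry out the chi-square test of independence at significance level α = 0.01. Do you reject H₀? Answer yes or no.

Row totals [45, 74, 51], col totals [59, 46, 65], n=170
χ² = (19−15.62)²/15.62 + (15−12.18)²/12.18 + (11−17.21)²/17.21 + (28−25.68)²/25.68 + (19−20.02)²/20.02 + (27−28.29)²/28.29 + (12−17.70)²/17.70 + (12−13.80)²/13.80 + (27−19.50)²/19.50 = 8.9013
df = 4
p-value (upper-tail) = 0.06362
At α=0.01: p ≥ α → fail to reject H₀

reject H₀: no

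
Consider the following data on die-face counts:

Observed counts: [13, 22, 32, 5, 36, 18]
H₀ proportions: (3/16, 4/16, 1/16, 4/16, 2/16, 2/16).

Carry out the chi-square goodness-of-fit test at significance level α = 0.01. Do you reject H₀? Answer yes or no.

n = 126; E_i = n·p_i = [23.62, 31.50, 7.88, 31.50, 15.75, 15.75]
χ² = (13−23.62)²/23.62 + (22−31.50)²/31.50 + (32−7.88)²/7.88 + (5−31.50)²/31.50 + (36−15.75)²/15.75 + (18−15.75)²/15.75 = 130.2011
df = 5
p-value (upper-tail) = 0.00000
At α=0.01: p < α → reject H₀

reject H₀: yes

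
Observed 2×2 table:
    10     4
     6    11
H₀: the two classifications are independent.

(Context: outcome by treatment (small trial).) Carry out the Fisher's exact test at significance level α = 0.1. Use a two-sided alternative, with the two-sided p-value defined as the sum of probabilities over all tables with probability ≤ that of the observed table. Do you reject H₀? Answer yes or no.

reject H₀: yes

Margins: r₁=14, r₂=17, c₁=16, c₂=15, n=31
p_obs = C(14,10)·C(17,6)/C(31,16); sum pmf over tables with pmf ≤ p_obs
p-value (two-sided) = 0.07317
At α=0.1: p < α → reject H₀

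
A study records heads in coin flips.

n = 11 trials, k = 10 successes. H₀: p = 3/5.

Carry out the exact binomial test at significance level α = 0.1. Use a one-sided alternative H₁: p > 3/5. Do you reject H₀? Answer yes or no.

reject H₀: yes

Exact binomial: n=11, k=10, p₀=3/5=0.6000
P(X≥10) from Σ C(n,i)·p₀^i·(1−p₀)^(n−i)
p-value (one-sided, H₁ greater) = 0.03023
At α=0.1: p < α → reject H₀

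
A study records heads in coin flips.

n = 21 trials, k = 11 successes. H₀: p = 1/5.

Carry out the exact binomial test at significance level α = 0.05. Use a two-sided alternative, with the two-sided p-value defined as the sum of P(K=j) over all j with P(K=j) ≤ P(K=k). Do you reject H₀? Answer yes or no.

reject H₀: yes

Exact binomial: n=21, k=11, p₀=1/5=0.2000
P(X=j) = C(n,j)·p₀^j·(1−p₀)^(n−j); p = Σ P(X=j) over j with P(X=j) ≤ P(X=11)
p-value (two-sided) = 0.00097
At α=0.05: p < α → reject H₀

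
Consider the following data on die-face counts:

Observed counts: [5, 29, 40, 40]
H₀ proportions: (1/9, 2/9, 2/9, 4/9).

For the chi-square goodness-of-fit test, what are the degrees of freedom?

df = k − 1 = 4 − 1 = 3

degrees of freedom = 3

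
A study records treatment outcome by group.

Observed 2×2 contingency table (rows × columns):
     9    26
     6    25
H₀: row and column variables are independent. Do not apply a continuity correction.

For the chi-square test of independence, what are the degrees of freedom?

df = (r−1)(c−1) = (2−1)·(2−1) = 1

degrees of freedom = 1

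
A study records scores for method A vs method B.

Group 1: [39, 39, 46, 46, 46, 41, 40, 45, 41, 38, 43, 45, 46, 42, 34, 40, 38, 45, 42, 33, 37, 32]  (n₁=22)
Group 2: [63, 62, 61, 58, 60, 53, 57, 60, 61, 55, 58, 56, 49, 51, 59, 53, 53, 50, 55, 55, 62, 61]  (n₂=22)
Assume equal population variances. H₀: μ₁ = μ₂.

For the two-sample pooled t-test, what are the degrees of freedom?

degrees of freedom = 42

df = n₁ + n₂ − 2 = 22 + 22 − 2 = 42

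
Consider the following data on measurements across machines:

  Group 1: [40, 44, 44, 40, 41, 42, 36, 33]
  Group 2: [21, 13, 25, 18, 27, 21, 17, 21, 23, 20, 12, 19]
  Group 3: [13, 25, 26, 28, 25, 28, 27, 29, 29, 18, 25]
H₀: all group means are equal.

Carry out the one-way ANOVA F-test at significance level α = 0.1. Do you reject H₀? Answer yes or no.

reject H₀: yes

Group means [40.00, 19.75, 24.82], grand mean 26.774
SSB = Σnᵢ(x̄ᵢ−x̄)² = 2033.533; SSW = ΣΣ(x−x̄ᵢ)² = 561.886
MSB = 2033.533/2 = 1016.7665; MSW = 561.886/28 = 20.0674
F = MSB/MSW = 50.6677
df = (2, 28)
p-value (upper-tail) = 0.00000
At α=0.1: p < α → reject H₀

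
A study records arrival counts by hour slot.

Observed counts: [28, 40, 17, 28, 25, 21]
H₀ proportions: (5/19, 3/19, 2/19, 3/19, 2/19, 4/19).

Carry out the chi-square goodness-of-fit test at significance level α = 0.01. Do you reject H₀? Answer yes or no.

n = 159; E_i = n·p_i = [41.84, 25.11, 16.74, 25.11, 16.74, 33.47]
χ² = (28−41.84)²/41.84 + (40−25.11)²/25.11 + (17−16.74)²/16.74 + (28−25.11)²/25.11 + (25−16.74)²/16.74 + (21−33.47)²/33.47 = 22.4819
df = 5
p-value (upper-tail) = 0.00042
At α=0.01: p < α → reject H₀

reject H₀: yes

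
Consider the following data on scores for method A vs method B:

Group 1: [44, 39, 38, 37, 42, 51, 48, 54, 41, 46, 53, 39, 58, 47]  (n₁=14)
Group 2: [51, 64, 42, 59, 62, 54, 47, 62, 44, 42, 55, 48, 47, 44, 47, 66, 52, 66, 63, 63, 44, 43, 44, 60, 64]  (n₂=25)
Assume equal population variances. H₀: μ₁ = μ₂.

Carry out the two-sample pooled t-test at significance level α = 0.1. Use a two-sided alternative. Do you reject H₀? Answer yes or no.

reject H₀: yes

x̄₁=45.500, s₁=6.630, n₁=14
x̄₂=53.320, s₂=8.740, n₂=25
s_p² = [13·6.630² + 24·8.740²]/37 = 64.9984
SE = √(s_p²·(1/14+1/25)) = 2.6912
t = (45.500−53.320)/2.6912 = -2.9057
df = 37
p-value (two-sided) = 0.00615
At α=0.1: p < α → reject H₀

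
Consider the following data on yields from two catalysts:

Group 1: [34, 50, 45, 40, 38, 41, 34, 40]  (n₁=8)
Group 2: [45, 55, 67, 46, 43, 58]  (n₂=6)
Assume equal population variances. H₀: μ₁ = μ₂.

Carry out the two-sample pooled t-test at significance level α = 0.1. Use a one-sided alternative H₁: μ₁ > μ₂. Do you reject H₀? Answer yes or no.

reject H₀: no

x̄₁=40.250, s₁=5.365, n₁=8
x̄₂=52.333, s₂=9.331, n₂=6
s_p² = [7·5.365² + 5·9.331²]/12 = 53.0694
SE = √(s_p²·(1/8+1/6)) = 3.9343
t = (40.250−52.333)/3.9343 = -3.0713
df = 12
p-value (one-sided, H₁ greater) = 0.99515
At α=0.1: p ≥ α → fail to reject H₀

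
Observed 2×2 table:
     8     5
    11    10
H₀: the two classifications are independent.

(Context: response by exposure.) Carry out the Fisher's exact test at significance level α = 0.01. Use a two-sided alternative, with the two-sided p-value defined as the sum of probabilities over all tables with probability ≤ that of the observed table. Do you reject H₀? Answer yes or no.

reject H₀: no

Margins: r₁=13, r₂=21, c₁=19, c₂=15, n=34
p_obs = C(13,8)·C(21,11)/C(34,19); sum pmf over tables with pmf ≤ p_obs
p-value (two-sided) = 0.72824
At α=0.01: p ≥ α → fail to reject H₀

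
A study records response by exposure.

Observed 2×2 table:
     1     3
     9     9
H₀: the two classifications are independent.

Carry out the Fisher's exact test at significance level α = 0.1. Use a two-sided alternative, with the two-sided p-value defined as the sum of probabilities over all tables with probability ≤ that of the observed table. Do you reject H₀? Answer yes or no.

reject H₀: no

Margins: r₁=4, r₂=18, c₁=10, c₂=12, n=22
p_obs = C(4,1)·C(18,9)/C(22,10); sum pmf over tables with pmf ≤ p_obs
p-value (two-sided) = 0.59398
At α=0.1: p ≥ α → fail to reject H₀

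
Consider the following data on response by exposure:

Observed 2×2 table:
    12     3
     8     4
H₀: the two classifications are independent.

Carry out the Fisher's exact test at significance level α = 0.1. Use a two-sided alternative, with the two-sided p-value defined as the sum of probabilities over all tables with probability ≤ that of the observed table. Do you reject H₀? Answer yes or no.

Margins: r₁=15, r₂=12, c₁=20, c₂=7, n=27
p_obs = C(15,12)·C(12,8)/C(27,20); sum pmf over tables with pmf ≤ p_obs
p-value (two-sided) = 0.66184
At α=0.1: p ≥ α → fail to reject H₀

reject H₀: no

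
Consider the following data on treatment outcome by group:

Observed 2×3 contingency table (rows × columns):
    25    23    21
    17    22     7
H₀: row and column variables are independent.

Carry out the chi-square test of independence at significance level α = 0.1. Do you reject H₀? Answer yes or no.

Row totals [69, 46], col totals [42, 45, 28], n=115
χ² = (25−25.20)²/25.20 + (23−27.00)²/27.00 + (21−16.80)²/16.80 + (17−16.80)²/16.80 + (22−18.00)²/18.00 + (7−11.20)²/11.20 = 4.1104
df = 2
p-value (upper-tail) = 0.12806
At α=0.1: p ≥ α → fail to reject H₀

reject H₀: no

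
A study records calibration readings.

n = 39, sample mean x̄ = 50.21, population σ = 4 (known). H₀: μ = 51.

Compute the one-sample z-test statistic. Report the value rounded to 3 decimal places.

test statistic = -1.233

SE = σ/√n = 4/√39 = 0.6405
z = (x̄−μ₀)/SE = (50.21−51)/0.6405 = -1.2334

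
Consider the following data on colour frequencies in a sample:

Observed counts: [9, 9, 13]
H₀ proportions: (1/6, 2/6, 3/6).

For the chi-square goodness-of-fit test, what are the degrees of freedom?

df = k − 1 = 3 − 1 = 2

degrees of freedom = 2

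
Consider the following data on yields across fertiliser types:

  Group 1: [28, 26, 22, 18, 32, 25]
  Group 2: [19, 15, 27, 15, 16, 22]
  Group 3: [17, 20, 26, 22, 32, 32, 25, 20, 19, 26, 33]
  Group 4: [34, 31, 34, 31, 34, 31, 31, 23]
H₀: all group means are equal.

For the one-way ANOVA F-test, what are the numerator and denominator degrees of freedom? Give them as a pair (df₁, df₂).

degrees of freedom = [3, 27]

k = 4 groups, N = 31 total
df = (k−1, N−k) = (4−1, 31−4) = (3, 27)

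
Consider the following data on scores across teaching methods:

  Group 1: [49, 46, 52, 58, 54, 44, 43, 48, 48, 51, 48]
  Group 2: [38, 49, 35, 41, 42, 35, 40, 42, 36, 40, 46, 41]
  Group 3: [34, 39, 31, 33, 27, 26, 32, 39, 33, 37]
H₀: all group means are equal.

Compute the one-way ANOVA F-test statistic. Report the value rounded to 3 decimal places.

Group means [49.18, 40.42, 33.10], grand mean 41.121
SSB = Σnᵢ(x̄ᵢ−x̄)² = 1364.062; SSW = ΣΣ(x−x̄ᵢ)² = 565.453
MSB = 1364.062/2 = 682.0311; MSW = 565.453/30 = 18.8484
F = MSB/MSW = 36.1850
df = (2, 30)

test statistic = 36.185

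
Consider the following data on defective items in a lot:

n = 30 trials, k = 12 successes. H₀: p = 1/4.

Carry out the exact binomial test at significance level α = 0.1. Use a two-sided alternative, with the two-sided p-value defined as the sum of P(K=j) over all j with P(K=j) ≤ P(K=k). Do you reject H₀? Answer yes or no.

reject H₀: yes

Exact binomial: n=30, k=12, p₀=1/4=0.2500
P(X=j) = C(n,j)·p₀^j·(1−p₀)^(n−j); p = Σ P(X=j) over j with P(X=j) ≤ P(X=12)
p-value (two-sided) = 0.08811
At α=0.1: p < α → reject H₀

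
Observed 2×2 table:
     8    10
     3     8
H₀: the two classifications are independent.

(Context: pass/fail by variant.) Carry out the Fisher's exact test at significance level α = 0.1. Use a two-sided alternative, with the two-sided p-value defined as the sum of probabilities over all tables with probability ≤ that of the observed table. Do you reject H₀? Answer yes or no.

reject H₀: no

Margins: r₁=18, r₂=11, c₁=11, c₂=18, n=29
p_obs = C(18,8)·C(11,3)/C(29,11); sum pmf over tables with pmf ≤ p_obs
p-value (two-sided) = 0.44856
At α=0.1: p ≥ α → fail to reject H₀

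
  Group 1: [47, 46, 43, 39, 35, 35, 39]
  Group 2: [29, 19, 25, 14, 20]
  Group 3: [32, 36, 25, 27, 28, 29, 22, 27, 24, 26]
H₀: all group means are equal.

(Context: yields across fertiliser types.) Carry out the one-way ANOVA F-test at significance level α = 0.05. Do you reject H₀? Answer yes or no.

Group means [40.57, 21.40, 27.60], grand mean 30.318
SSB = Σnᵢ(x̄ᵢ−x̄)² = 1207.458; SSW = ΣΣ(x−x̄ᵢ)² = 423.314
MSB = 1207.458/2 = 603.7292; MSW = 423.314/19 = 22.2797
F = MSB/MSW = 27.0977
df = (2, 19)
p-value (upper-tail) = 0.00000
At α=0.05: p < α → reject H₀

reject H₀: yes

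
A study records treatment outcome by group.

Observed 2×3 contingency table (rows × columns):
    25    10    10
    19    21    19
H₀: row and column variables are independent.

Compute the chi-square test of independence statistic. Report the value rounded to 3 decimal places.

Row totals [45, 59], col totals [44, 31, 29], n=104
χ² = (25−19.04)²/19.04 + (10−13.41)²/13.41 + (10−12.55)²/12.55 + (19−24.96)²/24.96 + (21−17.59)²/17.59 + (19−16.45)²/16.45 = 5.7338
df = 2

test statistic = 5.734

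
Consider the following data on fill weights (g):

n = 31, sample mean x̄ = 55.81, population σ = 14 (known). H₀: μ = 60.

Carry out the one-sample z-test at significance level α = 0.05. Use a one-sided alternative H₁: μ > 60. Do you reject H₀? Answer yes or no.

SE = σ/√n = 14/√31 = 2.5145
z = (x̄−μ₀)/SE = (55.81−60)/2.5145 = -1.6664
p-value (one-sided, H₁ greater) = 0.95218
At α=0.05: p ≥ α → fail to reject H₀

reject H₀: no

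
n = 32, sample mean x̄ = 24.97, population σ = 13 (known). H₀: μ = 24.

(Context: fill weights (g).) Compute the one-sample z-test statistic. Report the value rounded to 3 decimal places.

test statistic = 0.422

SE = σ/√n = 13/√32 = 2.2981
z = (x̄−μ₀)/SE = (24.97−24)/2.2981 = 0.4221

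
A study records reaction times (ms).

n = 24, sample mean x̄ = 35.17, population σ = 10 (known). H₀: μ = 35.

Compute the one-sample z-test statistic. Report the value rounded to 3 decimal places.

test statistic = 0.083

SE = σ/√n = 10/√24 = 2.0412
z = (x̄−μ₀)/SE = (35.17−35)/2.0412 = 0.0833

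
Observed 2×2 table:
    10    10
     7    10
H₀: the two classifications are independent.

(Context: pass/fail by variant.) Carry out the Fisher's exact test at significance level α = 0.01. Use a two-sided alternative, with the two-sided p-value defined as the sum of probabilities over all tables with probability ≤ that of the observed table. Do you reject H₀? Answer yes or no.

Margins: r₁=20, r₂=17, c₁=17, c₂=20, n=37
p_obs = C(20,10)·C(17,7)/C(37,17); sum pmf over tables with pmf ≤ p_obs
p-value (two-sided) = 0.74329
At α=0.01: p ≥ α → fail to reject H₀

reject H₀: no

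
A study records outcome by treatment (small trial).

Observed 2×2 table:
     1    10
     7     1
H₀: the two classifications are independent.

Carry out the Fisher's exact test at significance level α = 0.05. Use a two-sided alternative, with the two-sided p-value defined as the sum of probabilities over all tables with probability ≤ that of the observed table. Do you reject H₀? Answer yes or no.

Margins: r₁=11, r₂=8, c₁=8, c₂=11, n=19
p_obs = C(11,1)·C(8,7)/C(19,8); sum pmf over tables with pmf ≤ p_obs
p-value (two-sided) = 0.00118
At α=0.05: p < α → reject H₀

reject H₀: yes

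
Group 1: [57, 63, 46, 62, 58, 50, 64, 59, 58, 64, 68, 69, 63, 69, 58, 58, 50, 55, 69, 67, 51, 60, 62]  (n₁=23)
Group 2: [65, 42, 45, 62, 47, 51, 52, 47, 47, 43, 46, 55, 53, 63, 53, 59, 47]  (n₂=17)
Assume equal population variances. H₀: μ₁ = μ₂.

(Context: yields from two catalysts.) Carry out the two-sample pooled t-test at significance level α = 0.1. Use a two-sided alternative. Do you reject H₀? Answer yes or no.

x̄₁=60.000, s₁=6.544, n₁=23
x̄₂=51.588, s₂=7.133, n₂=17
s_p² = [22·6.544² + 16·7.133²]/38 = 46.2136
SE = √(s_p²·(1/23+1/17)) = 2.1743
t = (60.000−51.588)/2.1743 = 3.8687
df = 38
p-value (two-sided) = 0.00042
At α=0.1: p < α → reject H₀

reject H₀: yes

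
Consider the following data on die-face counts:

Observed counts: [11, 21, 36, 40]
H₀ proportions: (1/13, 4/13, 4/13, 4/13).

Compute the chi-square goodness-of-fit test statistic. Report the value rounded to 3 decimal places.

test statistic = 6.984

n = 108; E_i = n·p_i = [8.31, 33.23, 33.23, 33.23]
χ² = (11−8.31)²/8.31 + (21−33.23)²/33.23 + (36−33.23)²/33.23 + (40−33.23)²/33.23 = 6.9838
df = 3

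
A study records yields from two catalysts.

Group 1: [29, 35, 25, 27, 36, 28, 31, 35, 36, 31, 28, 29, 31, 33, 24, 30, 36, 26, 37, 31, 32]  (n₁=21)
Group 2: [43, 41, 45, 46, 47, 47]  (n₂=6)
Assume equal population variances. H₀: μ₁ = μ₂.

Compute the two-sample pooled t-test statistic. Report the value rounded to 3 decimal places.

test statistic = -8.256

x̄₁=30.952, s₁=3.879, n₁=21
x̄₂=44.833, s₂=2.401, n₂=6
s_p² = [20·3.879² + 5·2.401²]/25 = 13.1914
SE = √(s_p²·(1/21+1/6)) = 1.6813
t = (30.952−44.833)/1.6813 = -8.2561
df = 25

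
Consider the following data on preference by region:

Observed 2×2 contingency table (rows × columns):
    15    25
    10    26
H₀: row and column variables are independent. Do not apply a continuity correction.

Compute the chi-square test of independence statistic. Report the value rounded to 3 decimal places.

Row totals [40, 36], col totals [25, 51], n=76
χ² = (15−13.16)²/13.16 + (25−26.84)²/26.84 + (10−11.84)²/11.84 + (26−24.16)²/24.16 = 0.8113
df = 1

test statistic = 0.811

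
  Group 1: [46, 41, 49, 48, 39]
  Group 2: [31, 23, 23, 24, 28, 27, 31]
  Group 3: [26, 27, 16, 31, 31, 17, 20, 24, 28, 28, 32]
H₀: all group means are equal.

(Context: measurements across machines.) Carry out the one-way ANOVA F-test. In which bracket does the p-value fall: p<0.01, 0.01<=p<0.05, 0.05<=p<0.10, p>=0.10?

Group means [44.60, 26.71, 25.45], grand mean 30.000
SSB = Σnᵢ(x̄ᵢ−x̄)² = 1368.644; SSW = ΣΣ(x−x̄ᵢ)² = 463.356
MSB = 1368.644/2 = 684.3221; MSW = 463.356/20 = 23.1678
F = MSB/MSW = 29.5376
df = (2, 20)
p-value (upper-tail) = 0.00000
→ bracket: p<0.01

p-value bracket: p<0.01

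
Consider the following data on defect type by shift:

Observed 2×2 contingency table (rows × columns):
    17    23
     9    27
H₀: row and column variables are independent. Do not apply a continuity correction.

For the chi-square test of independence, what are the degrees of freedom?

df = (r−1)(c−1) = (2−1)·(2−1) = 1

degrees of freedom = 1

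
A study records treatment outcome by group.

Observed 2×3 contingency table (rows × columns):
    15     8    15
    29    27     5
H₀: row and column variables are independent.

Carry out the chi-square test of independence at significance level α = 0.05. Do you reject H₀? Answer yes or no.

Row totals [38, 61], col totals [44, 35, 20], n=99
χ² = (15−16.89)²/16.89 + (8−13.43)²/13.43 + (15−7.68)²/7.68 + (29−27.11)²/27.11 + (27−21.57)²/21.57 + (5−12.32)²/12.32 = 15.2484
df = 2
p-value (upper-tail) = 0.00049
At α=0.05: p < α → reject H₀

reject H₀: yes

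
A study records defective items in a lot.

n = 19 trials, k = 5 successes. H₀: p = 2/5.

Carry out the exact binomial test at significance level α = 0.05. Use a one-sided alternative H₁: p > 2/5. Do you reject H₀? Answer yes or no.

Exact binomial: n=19, k=5, p₀=2/5=0.4000
P(X≥5) from Σ C(n,i)·p₀^i·(1−p₀)^(n−i)
p-value (one-sided, H₁ greater) = 0.93039
At α=0.05: p ≥ α → fail to reject H₀

reject H₀: no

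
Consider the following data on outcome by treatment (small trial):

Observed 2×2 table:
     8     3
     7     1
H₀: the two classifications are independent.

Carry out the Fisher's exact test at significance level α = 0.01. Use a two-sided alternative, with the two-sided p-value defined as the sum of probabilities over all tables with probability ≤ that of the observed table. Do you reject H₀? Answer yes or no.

reject H₀: no

Margins: r₁=11, r₂=8, c₁=15, c₂=4, n=19
p_obs = C(11,8)·C(8,7)/C(19,15); sum pmf over tables with pmf ≤ p_obs
p-value (two-sided) = 0.60268
At α=0.01: p ≥ α → fail to reject H₀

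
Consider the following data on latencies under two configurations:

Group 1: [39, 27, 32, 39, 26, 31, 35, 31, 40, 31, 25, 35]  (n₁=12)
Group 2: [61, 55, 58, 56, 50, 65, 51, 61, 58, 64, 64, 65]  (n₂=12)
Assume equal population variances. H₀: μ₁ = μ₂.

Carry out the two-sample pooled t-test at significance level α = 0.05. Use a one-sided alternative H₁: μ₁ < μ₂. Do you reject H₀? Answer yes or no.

reject H₀: yes

x̄₁=32.583, s₁=5.125, n₁=12
x̄₂=59.000, s₂=5.240, n₂=12
s_p² = [11·5.125² + 11·5.240²]/22 = 26.8598
SE = √(s_p²·(1/12+1/12)) = 2.1158
t = (32.583−59.000)/2.1158 = -12.4854
df = 22
p-value (one-sided, H₁ less) = 0.00000
At α=0.05: p < α → reject H₀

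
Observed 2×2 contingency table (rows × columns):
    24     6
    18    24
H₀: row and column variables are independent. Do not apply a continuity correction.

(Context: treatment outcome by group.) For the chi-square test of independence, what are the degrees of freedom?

degrees of freedom = 1

df = (r−1)(c−1) = (2−1)·(2−1) = 1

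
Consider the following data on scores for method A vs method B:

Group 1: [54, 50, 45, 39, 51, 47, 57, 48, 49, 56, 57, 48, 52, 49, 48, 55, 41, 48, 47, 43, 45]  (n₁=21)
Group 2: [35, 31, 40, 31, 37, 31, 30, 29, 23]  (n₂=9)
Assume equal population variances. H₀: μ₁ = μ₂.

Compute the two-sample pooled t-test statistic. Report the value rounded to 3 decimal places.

test statistic = 8.646

x̄₁=49.000, s₁=4.980, n₁=21
x̄₂=31.889, s₂=4.936, n₂=9
s_p² = [20·4.980² + 8·4.936²]/28 = 24.6746
SE = √(s_p²·(1/21+1/9)) = 1.9790
t = (49.000−31.889)/1.9790 = 8.6462
df = 28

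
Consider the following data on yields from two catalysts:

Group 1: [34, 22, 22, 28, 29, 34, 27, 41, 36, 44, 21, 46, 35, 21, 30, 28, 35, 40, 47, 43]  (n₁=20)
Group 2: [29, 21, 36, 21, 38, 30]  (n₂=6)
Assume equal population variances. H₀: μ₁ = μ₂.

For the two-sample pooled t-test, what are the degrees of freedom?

df = n₁ + n₂ − 2 = 20 + 6 − 2 = 24

degrees of freedom = 24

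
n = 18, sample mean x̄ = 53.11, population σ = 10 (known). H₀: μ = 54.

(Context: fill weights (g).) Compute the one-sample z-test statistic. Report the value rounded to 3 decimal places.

SE = σ/√n = 10/√18 = 2.3570
z = (x̄−μ₀)/SE = (53.11−54)/2.3570 = -0.3776

test statistic = -0.378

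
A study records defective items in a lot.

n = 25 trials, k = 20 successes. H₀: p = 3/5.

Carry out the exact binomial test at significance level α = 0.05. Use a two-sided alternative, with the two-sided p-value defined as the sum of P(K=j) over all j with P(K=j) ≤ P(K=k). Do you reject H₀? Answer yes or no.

reject H₀: yes

Exact binomial: n=25, k=20, p₀=3/5=0.6000
P(X=j) = C(n,j)·p₀^j·(1−p₀)^(n−j); p = Σ P(X=j) over j with P(X=j) ≤ P(X=20)
p-value (two-sided) = 0.04253
At α=0.05: p < α → reject H₀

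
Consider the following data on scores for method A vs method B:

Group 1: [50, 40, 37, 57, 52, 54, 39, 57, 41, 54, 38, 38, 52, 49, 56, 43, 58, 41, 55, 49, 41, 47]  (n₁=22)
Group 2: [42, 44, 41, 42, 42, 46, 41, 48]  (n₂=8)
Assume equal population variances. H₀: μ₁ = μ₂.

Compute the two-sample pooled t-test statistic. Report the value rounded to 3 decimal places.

test statistic = 1.646

x̄₁=47.636, s₁=7.307, n₁=22
x̄₂=43.250, s₂=2.550, n₂=8
s_p² = [21·7.307² + 7·2.550²]/28 = 41.6640
SE = √(s_p²·(1/22+1/8)) = 2.6649
t = (47.636−43.250)/2.6649 = 1.6460
df = 28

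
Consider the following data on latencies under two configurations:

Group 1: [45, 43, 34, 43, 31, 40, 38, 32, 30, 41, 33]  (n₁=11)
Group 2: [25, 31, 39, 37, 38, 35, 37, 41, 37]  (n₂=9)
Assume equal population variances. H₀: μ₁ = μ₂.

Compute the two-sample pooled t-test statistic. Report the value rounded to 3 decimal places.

test statistic = 0.738

x̄₁=37.273, s₁=5.442, n₁=11
x̄₂=35.556, s₂=4.825, n₂=9
s_p² = [10·5.442² + 8·4.825²]/18 = 26.8002
SE = √(s_p²·(1/11+1/9)) = 2.3268
t = (37.273−35.556)/2.3268 = 0.7380
df = 18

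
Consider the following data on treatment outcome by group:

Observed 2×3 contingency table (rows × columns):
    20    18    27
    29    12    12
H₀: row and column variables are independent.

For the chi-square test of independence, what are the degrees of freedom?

df = (r−1)(c−1) = (2−1)·(3−1) = 2

degrees of freedom = 2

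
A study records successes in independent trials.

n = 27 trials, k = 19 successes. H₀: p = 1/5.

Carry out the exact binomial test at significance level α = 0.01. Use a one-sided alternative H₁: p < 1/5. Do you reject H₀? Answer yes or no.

Exact binomial: n=27, k=19, p₀=1/5=0.2000
P(X≤19) from Σ C(n,i)·p₀^i·(1−p₀)^(n−i)
p-value (one-sided, H₁ less) = 1.00000
At α=0.01: p ≥ α → fail to reject H₀

reject H₀: no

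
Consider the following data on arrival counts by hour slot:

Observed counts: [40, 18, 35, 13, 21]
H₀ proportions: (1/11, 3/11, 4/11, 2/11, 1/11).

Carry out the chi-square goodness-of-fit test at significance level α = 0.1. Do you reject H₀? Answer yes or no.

reject H₀: yes

n = 127; E_i = n·p_i = [11.55, 34.64, 46.18, 23.09, 11.55]
χ² = (40−11.55)²/11.55 + (18−34.64)²/34.64 + (35−46.18)²/46.18 + (13−23.09)²/23.09 + (21−11.55)²/11.55 = 92.9783
df = 4
p-value (upper-tail) = 0.00000
At α=0.1: p < α → reject H₀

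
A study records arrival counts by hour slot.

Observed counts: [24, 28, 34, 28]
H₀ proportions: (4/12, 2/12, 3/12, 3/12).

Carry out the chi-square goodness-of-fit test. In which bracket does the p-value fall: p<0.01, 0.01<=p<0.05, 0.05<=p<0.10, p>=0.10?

p-value bracket: 0.01<=p<0.05

n = 114; E_i = n·p_i = [38.00, 19.00, 28.50, 28.50]
χ² = (24−38.00)²/38.00 + (28−19.00)²/19.00 + (34−28.50)²/28.50 + (28−28.50)²/28.50 = 10.4912
df = 3
p-value (upper-tail) = 0.01482
→ bracket: 0.01<=p<0.05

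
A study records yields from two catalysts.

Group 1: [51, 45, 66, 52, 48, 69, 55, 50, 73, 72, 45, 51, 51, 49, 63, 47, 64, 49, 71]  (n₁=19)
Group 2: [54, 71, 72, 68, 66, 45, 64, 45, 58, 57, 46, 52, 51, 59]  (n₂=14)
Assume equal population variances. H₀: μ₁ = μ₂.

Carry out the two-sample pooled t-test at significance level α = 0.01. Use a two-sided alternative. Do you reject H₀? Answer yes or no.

reject H₀: no

x̄₁=56.368, s₁=9.895, n₁=19
x̄₂=57.714, s₂=9.401, n₂=14
s_p² = [18·9.895² + 13·9.401²]/31 = 93.9122
SE = √(s_p²·(1/19+1/14)) = 3.4133
t = (56.368−57.714)/3.4133 = -0.3943
df = 31
p-value (two-sided) = 0.69606
At α=0.01: p ≥ α → fail to reject H₀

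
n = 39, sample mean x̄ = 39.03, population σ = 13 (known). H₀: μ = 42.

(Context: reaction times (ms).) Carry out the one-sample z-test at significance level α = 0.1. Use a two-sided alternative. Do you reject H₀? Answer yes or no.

SE = σ/√n = 13/√39 = 2.0817
z = (x̄−μ₀)/SE = (39.03−42)/2.0817 = -1.4267
p-value (two-sided) = 0.15365
At α=0.1: p ≥ α → fail to reject H₀

reject H₀: no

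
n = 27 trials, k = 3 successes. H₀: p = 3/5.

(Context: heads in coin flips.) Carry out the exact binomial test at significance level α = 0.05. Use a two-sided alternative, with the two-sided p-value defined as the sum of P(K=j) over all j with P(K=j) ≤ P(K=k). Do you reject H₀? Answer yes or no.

Exact binomial: n=27, k=3, p₀=3/5=0.6000
P(X=j) = C(n,j)·p₀^j·(1−p₀)^(n−j); p = Σ P(X=j) over j with P(X=j) ≤ P(X=3)
p-value (two-sided) = 0.00000
At α=0.05: p < α → reject H₀

reject H₀: yes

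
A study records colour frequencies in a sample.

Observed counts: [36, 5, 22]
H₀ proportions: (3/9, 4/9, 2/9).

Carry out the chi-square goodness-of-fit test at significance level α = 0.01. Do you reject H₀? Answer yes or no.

reject H₀: yes

n = 63; E_i = n·p_i = [21.00, 28.00, 14.00]
χ² = (36−21.00)²/21.00 + (5−28.00)²/28.00 + (22−14.00)²/14.00 = 34.1786
df = 2
p-value (upper-tail) = 0.00000
At α=0.01: p < α → reject H₀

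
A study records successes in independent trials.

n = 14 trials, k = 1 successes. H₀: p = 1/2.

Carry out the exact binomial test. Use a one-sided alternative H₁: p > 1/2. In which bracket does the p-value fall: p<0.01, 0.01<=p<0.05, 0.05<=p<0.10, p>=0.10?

Exact binomial: n=14, k=1, p₀=1/2=0.5000
P(X≥1) from Σ C(n,i)·p₀^i·(1−p₀)^(n−i)
p-value (one-sided, H₁ greater) = 0.99994
→ bracket: p>=0.10

p-value bracket: p>=0.10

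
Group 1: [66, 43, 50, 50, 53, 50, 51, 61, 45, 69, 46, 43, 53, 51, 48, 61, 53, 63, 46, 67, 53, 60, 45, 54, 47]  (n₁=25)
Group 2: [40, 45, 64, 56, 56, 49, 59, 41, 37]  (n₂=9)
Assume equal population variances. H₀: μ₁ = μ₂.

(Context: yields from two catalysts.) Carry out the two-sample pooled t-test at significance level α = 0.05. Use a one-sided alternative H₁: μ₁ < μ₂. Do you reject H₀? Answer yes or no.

reject H₀: no

x̄₁=53.120, s₁=7.694, n₁=25
x̄₂=49.667, s₂=9.513, n₂=9
s_p² = [24·7.694² + 8·9.513²]/32 = 67.0200
SE = √(s_p²·(1/25+1/9)) = 3.1824
t = (53.120−49.667)/3.1824 = 1.0851
df = 32
p-value (one-sided, H₁ less) = 0.85702
At α=0.05: p ≥ α → fail to reject H₀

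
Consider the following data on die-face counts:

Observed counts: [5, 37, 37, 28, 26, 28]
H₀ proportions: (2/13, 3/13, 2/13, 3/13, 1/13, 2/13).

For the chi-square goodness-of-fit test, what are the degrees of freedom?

df = k − 1 = 6 − 1 = 5

degrees of freedom = 5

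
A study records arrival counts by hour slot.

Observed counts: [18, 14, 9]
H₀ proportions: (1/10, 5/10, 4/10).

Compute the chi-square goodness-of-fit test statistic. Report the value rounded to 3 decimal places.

n = 41; E_i = n·p_i = [4.10, 20.50, 16.40]
χ² = (18−4.10)²/4.10 + (14−20.50)²/20.50 + (9−16.40)²/16.40 = 52.5244
df = 2

test statistic = 52.524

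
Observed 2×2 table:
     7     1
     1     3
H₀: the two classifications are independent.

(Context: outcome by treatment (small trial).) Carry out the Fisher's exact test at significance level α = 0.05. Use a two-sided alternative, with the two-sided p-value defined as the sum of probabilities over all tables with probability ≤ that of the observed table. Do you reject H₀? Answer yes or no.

reject H₀: no

Margins: r₁=8, r₂=4, c₁=8, c₂=4, n=12
p_obs = C(8,7)·C(4,1)/C(12,8); sum pmf over tables with pmf ≤ p_obs
p-value (two-sided) = 0.06667
At α=0.05: p ≥ α → fail to reject H₀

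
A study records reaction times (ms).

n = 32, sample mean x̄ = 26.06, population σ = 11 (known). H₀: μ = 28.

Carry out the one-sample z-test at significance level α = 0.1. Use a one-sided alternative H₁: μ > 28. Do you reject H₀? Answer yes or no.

SE = σ/√n = 11/√32 = 1.9445
z = (x̄−μ₀)/SE = (26.06−28)/1.9445 = -0.9977
p-value (one-sided, H₁ greater) = 0.84078
At α=0.1: p ≥ α → fail to reject H₀

reject H₀: no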